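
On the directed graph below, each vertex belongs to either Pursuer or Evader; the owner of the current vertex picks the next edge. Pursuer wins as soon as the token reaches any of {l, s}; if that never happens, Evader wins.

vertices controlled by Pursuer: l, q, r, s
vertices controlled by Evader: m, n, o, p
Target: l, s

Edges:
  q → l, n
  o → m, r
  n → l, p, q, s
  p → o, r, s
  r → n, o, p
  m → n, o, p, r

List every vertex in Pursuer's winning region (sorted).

A0 = {l, s}
A1: add {q} — q (Pursuer) has q→l.
A2 = A1; e.g. m (Evader) can still go to n. Fixed point.
Pursuer's winning region = {l, q, s}.

l, q, s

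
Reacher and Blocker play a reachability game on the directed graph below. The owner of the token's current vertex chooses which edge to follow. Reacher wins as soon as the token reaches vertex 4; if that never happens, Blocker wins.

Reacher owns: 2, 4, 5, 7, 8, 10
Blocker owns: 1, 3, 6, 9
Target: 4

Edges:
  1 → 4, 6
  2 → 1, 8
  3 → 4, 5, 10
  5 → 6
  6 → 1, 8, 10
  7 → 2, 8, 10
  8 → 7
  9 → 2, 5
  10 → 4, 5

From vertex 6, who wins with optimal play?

Blocker

A0 = {4}
A1: add {10} — 10 (Reacher) has 10→4.
A2: add {7} — 7 (Reacher) has 7→10.
A3: add {8} — 8 (Reacher) has 8→7.
A4: add {2} — 2 (Reacher) has 2→8.
A5 = A4; e.g. 1 (Blocker) can still go to 6. Fixed point.
6 never enters the attractor, so Blocker can avoid the target forever.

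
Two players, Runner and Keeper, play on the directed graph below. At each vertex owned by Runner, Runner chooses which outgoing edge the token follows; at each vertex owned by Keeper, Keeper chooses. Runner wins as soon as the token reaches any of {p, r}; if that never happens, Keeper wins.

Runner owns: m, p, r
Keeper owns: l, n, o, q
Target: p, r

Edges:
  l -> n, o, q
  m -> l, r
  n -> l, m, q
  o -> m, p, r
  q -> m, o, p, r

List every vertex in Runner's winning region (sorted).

A0 = {p, r}
A1: add {m} — m (Runner) has m→r.
A2: add {o} — o (Keeper): all of {m, p, r} already in.
A3: add {q} — q (Keeper): all of {m, o, p, r} already in.
A4 = A3; e.g. l (Keeper) can still go to n. Fixed point.
Runner's winning region = {m, o, p, q, r}.

m, o, p, q, r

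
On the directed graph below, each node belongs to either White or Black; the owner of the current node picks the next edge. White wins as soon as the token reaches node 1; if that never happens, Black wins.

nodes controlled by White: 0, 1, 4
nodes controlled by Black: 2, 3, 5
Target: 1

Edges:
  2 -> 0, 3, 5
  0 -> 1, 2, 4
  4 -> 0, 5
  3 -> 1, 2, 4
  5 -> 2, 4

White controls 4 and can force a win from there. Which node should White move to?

A0 = {1}
A1: add {0} — 0 (White) has 0→1.
A2: add {4} — 4 (White) has 4→0.
A3 = A2; e.g. 2 (Black) can still go to 3. Fixed point.
From 4, successor 0 is in the attractor (rank 1); the other successor 5 is not.

0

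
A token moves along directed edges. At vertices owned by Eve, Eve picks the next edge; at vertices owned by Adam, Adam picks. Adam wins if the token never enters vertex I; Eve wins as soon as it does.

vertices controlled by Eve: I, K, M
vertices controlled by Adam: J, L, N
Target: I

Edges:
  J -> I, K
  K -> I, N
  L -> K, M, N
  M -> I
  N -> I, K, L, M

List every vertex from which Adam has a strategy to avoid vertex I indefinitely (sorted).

L, N

A0 = {I}
A1: add {K, M} — K (Eve) has K→I; M (Eve) has M→I.
A2: add {J} — J (Adam): all of {I, K} already in.
A3 = A2; e.g. L (Adam) can still go to N. Fixed point.
Eve's attractor = {I, J, K, M}; Adam avoids the target exactly from the complement.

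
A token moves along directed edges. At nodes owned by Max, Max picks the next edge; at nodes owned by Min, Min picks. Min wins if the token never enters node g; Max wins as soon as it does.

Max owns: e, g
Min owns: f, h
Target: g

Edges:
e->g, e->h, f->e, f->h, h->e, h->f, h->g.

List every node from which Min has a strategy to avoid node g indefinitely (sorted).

A0 = {g}
A1: add {e} — e (Max) has e→g.
A2 = A1; e.g. f (Min) can still go to h. Fixed point.
Max's attractor = {e, g}; Min avoids the target exactly from the complement.

f, h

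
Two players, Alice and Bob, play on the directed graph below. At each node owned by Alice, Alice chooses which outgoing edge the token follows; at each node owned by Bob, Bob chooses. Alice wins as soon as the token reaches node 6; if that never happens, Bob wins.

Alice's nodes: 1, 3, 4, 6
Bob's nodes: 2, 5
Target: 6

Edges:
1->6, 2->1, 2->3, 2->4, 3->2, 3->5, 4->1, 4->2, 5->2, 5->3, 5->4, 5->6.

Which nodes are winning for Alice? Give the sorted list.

A0 = {6}
A1: add {1} — 1 (Alice) has 1→6.
A2: add {4} — 4 (Alice) has 4→1.
A3 = A2; e.g. 2 (Bob) can still go to 3. Fixed point.
Alice's winning region = {1, 4, 6}.

1, 4, 6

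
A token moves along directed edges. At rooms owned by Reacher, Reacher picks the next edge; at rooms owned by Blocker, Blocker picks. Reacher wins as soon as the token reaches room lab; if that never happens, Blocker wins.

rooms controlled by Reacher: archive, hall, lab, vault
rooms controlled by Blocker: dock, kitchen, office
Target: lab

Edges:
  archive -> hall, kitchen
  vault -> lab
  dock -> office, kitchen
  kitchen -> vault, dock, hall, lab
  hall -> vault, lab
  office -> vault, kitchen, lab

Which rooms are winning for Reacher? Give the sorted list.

archive, hall, lab, vault

A0 = {lab}
A1: add {hall, vault} — vault (Reacher) has vault→lab; hall (Reacher) has hall→lab.
A2: add {archive} — archive (Reacher) has archive→hall.
A3 = A2; e.g. dock (Blocker) can still go to office. Fixed point.
Reacher's winning region = {archive, hall, lab, vault}.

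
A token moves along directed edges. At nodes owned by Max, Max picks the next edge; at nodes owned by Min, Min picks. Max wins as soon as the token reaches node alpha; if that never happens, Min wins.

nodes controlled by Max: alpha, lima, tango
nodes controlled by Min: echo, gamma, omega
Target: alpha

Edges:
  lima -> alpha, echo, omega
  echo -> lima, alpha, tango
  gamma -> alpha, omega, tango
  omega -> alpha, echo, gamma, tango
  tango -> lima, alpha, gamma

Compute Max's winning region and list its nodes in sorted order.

alpha, echo, lima, tango

A0 = {alpha}
A1: add {lima, tango} — lima (Max) has lima→alpha; tango (Max) has tango→alpha.
A2: add {echo} — echo (Min): all of {lima, alpha, tango} already in.
A3 = A2; e.g. gamma (Min) can still go to omega. Fixed point.
Max's winning region = {alpha, echo, lima, tango}.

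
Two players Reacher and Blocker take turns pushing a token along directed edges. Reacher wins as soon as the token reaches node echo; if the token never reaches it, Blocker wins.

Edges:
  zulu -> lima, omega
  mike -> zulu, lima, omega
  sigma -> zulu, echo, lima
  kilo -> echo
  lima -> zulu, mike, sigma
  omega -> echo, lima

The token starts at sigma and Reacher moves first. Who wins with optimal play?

Track states (vertex, player-to-move).
A0 = {(echo,Reacher), (echo,Blocker)}
A1: add {(sigma,Reacher), (kilo,Reacher), (kilo,Blocker), (omega,Reacher)}.
(sigma,Reacher) ∈ A1 ⇒ Reacher forces the target.

Reacher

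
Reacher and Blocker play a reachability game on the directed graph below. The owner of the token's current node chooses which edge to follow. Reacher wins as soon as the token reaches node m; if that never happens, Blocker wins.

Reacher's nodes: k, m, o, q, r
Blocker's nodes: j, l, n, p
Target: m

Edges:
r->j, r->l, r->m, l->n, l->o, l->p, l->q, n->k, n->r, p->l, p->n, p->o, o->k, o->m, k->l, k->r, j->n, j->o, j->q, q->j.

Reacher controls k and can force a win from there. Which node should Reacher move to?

A0 = {m}
A1: add {o, r} — o (Reacher) has o→m; r (Reacher) has r→m.
A2: add {k} — k (Reacher) has k→r.
A3: add {n} — n (Blocker): all of {k, r} already in.
A4 = A3; e.g. j (Blocker) can still go to q. Fixed point.
From k, successor r is in the attractor (rank 1); the other successor l is not.

r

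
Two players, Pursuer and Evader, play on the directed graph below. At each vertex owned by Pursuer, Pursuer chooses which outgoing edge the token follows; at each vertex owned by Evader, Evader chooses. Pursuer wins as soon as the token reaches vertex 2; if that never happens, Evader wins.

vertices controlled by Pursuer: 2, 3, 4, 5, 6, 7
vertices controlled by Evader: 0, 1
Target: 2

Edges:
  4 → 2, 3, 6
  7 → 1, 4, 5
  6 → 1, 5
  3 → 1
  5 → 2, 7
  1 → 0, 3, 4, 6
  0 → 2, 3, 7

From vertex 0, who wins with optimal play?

A0 = {2}
A1: add {4, 5} — 4 (Pursuer) has 4→2; 5 (Pursuer) has 5→2.
A2: add {6, 7} — 6 (Pursuer) has 6→5; 7 (Pursuer) has 7→4.
A3 = A2; e.g. 0 (Evader) can still go to 3. Fixed point.
0 never enters the attractor, so Evader can avoid the target forever.

Evader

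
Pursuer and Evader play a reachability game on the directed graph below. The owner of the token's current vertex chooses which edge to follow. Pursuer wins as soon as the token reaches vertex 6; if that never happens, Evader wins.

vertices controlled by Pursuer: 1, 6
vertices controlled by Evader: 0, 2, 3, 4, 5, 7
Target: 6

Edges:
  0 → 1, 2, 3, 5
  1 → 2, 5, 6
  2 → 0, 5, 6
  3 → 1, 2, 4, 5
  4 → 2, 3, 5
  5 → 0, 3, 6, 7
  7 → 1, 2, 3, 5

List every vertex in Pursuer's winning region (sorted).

A0 = {6}
A1: add {1} — 1 (Pursuer) has 1→6.
A2 = A1; e.g. 0 (Evader) can still go to 2. Fixed point.
Pursuer's winning region = {1, 6}.

1, 6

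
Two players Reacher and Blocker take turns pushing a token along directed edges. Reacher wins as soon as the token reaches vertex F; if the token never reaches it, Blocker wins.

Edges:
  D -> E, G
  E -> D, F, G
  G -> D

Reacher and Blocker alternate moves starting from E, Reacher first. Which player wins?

Reacher

Track states (vertex, player-to-move).
A0 = {(F,Reacher), (F,Blocker)}
A1: add {(E,Reacher)}.
(E,Reacher) ∈ A1 ⇒ Reacher forces the target.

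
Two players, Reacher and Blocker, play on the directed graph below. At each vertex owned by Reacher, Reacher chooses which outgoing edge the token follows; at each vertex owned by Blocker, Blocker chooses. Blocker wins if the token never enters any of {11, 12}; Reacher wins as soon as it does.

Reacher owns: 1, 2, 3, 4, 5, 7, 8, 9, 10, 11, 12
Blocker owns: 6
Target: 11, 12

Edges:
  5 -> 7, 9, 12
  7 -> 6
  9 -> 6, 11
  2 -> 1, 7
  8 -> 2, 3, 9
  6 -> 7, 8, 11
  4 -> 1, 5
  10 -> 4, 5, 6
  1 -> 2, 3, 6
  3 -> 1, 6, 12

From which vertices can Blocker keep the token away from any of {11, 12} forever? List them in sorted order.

A0 = {11, 12}
A1: add {3, 5, 9} — 3 (Reacher) has 3→12; 5 (Reacher) has 5→12; 9 (Reacher) has 9→11.
A2: add {1, 4, 8, 10} — 1 (Reacher) has 1→3; 4 (Reacher) has 4→5; 8 (Reacher) has 8→3; 10 (Reacher) has 10→5.
A3: add {2} — 2 (Reacher) has 2→1.
A4 = A3; e.g. 6 (Blocker) can still go to 7. Fixed point.
Reacher's attractor = {1, 2, 3, 4, 5, 8, 9, 10, 11, 12}; Blocker avoids the target exactly from the complement.

6, 7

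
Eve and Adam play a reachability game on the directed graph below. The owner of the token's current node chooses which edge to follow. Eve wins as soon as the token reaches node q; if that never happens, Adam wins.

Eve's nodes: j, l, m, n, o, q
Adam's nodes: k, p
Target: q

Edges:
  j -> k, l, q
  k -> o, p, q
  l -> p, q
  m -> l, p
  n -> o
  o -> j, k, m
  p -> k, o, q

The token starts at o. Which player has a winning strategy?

A0 = {q}
A1: add {j, l} — j (Eve) has j→q; l (Eve) has l→q.
A2: add {m, o} — m (Eve) has m→l; o (Eve) has o→j.
o ∈ A2, so Eve can force the target.

Eve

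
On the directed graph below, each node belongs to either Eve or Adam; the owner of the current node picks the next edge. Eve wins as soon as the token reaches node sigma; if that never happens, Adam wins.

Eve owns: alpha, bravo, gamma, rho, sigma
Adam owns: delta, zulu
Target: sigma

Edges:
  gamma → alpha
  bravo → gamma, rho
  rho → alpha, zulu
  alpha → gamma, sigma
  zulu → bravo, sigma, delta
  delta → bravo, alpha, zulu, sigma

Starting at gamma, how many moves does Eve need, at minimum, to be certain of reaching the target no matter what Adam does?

2

A0 = {sigma}
A1: add {alpha} — alpha (Eve) has alpha→sigma.
A2: add {gamma, rho} — gamma (Eve) has gamma→alpha; rho (Eve) has rho→alpha.
gamma enters the attractor at level 2, so Eve can force the target in 2 moves from there.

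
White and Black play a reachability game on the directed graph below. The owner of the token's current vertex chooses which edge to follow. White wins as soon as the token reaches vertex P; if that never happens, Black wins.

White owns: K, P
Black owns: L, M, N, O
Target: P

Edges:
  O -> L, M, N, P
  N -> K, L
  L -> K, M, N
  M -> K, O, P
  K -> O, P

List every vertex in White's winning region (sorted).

A0 = {P}
A1: add {K} — K (White) has K→P.
A2 = A1; e.g. L (Black) can still go to M. Fixed point.
White's winning region = {K, P}.

K, P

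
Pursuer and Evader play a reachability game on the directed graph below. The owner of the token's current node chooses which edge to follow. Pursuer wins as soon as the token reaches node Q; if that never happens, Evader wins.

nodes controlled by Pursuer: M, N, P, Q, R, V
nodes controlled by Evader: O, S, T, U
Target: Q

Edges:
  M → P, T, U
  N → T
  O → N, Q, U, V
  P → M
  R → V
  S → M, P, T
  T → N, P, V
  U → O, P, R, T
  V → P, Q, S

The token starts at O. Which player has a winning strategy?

A0 = {Q}
A1: add {V} — V (Pursuer) has V→Q.
A2: add {R} — R (Pursuer) has R→V.
A3 = A2; e.g. M (Pursuer) has no edge into A2. Fixed point.
O never enters the attractor, so Evader can avoid the target forever.

Evader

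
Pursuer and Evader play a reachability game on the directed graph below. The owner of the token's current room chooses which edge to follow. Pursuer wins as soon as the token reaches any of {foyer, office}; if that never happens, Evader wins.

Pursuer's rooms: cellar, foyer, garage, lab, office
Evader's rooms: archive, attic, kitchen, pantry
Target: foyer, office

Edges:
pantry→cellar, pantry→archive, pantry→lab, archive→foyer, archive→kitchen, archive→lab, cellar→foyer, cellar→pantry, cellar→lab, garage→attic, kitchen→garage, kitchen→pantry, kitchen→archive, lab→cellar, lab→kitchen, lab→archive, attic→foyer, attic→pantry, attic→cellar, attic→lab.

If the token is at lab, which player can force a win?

A0 = {foyer, office}
A1: add {cellar} — cellar (Pursuer) has cellar→foyer.
A2: add {lab} — lab (Pursuer) has lab→cellar.
A3 = A2; e.g. garage (Pursuer) has no edge into A2. Fixed point.
lab ∈ A2, so Pursuer can force the target.

Pursuer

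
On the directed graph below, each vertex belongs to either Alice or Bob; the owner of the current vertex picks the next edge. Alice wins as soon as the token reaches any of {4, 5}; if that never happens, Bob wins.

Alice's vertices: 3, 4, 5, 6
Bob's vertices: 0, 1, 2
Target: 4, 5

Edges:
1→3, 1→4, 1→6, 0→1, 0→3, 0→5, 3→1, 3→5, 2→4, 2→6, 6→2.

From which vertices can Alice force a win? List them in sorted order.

3, 4, 5

A0 = {4, 5}
A1: add {3} — 3 (Alice) has 3→5.
A2 = A1; e.g. 0 (Bob) can still go to 1. Fixed point.
Alice's winning region = {3, 4, 5}.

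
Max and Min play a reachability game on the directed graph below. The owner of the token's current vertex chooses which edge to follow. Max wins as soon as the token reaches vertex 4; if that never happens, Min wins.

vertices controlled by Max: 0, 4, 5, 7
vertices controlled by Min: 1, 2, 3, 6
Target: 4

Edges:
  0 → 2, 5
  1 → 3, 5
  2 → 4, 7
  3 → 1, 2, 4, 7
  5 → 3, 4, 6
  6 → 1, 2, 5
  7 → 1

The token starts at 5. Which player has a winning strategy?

Max

A0 = {4}
A1: add {5} — 5 (Max) has 5→4.
5 ∈ A1, so Max can force the target.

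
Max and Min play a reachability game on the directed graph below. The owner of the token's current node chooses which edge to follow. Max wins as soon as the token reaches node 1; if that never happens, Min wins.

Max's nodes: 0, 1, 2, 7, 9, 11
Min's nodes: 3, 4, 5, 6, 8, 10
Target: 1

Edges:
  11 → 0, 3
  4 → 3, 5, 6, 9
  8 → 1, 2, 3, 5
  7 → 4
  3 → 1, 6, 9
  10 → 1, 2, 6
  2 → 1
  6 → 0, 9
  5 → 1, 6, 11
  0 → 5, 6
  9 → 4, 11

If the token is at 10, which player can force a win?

Min

A0 = {1}
A1: add {2} — 2 (Max) has 2→1.
A2 = A1; e.g. 0 (Max) has no edge into A1. Fixed point.
10 never enters the attractor, so Min can avoid the target forever.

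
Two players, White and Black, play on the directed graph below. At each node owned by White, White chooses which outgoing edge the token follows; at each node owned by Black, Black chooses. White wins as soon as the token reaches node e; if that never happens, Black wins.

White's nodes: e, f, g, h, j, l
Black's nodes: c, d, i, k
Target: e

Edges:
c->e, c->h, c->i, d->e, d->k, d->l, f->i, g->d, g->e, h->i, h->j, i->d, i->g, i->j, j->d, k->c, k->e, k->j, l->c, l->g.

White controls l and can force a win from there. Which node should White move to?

A0 = {e}
A1: add {g} — g (White) has g→e.
A2: add {l} — l (White) has l→g.
A3 = A2; e.g. c (Black) can still go to h. Fixed point.
From l, successor g is in the attractor (rank 1); the other successor c is not.

g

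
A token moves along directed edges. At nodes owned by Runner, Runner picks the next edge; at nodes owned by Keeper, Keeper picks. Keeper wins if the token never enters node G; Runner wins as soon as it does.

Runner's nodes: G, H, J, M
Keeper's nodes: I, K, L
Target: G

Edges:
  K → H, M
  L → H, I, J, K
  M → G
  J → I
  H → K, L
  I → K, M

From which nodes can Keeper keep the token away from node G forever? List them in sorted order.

H, I, J, K, L

A0 = {G}
A1: add {M} — M (Runner) has M→G.
A2 = A1; e.g. H (Runner) has no edge into A1. Fixed point.
Runner's attractor = {G, M}; Keeper avoids the target exactly from the complement.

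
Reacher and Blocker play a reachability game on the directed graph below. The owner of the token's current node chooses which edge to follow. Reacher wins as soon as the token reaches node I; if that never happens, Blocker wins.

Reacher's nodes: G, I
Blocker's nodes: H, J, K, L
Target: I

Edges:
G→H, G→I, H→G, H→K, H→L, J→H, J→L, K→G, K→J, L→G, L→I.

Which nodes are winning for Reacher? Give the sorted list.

G, I, L

A0 = {I}
A1: add {G} — G (Reacher) has G→I.
A2: add {L} — L (Blocker): all of {G, I} already in.
A3 = A2; e.g. H (Blocker) can still go to K. Fixed point.
Reacher's winning region = {G, I, L}.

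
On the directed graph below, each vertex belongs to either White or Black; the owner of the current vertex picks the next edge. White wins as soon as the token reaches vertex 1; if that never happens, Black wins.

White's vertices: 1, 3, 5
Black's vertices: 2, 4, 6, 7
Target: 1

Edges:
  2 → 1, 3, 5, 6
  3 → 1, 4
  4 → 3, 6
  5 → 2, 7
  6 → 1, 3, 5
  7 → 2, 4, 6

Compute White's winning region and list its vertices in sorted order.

1, 3

A0 = {1}
A1: add {3} — 3 (White) has 3→1.
A2 = A1; e.g. 2 (Black) can still go to 5. Fixed point.
White's winning region = {1, 3}.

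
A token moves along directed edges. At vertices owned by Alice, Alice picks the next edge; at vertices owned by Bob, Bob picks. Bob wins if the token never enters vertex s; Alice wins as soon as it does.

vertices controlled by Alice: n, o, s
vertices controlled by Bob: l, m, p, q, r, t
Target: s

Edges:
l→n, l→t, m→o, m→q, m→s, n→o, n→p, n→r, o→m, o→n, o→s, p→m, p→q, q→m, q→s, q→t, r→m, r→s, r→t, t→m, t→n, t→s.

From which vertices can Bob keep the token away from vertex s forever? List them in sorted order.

A0 = {s}
A1: add {o} — o (Alice) has o→s.
A2: add {n} — n (Alice) has n→o.
A3 = A2; e.g. l (Bob) can still go to t. Fixed point.
Alice's attractor = {n, o, s}; Bob avoids the target exactly from the complement.

l, m, p, q, r, t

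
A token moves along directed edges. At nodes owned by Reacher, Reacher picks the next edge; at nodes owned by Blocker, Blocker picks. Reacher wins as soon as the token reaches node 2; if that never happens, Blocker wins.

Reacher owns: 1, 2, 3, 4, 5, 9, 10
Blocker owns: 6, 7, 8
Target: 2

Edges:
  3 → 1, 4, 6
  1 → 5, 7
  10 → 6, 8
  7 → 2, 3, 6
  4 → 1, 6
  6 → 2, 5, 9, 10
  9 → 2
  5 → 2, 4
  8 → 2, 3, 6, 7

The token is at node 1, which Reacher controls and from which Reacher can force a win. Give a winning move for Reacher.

5

A0 = {2}
A1: add {5, 9} — 5 (Reacher) has 5→2; 9 (Reacher) has 9→2.
A2: add {1} — 1 (Reacher) has 1→5.
A3: add {3, 4} — 3 (Reacher) has 3→1; 4 (Reacher) has 4→1.
A4 = A3; e.g. 6 (Blocker) can still go to 10. Fixed point.
From 1, successor 5 is in the attractor (rank 1); the other successor 7 is not.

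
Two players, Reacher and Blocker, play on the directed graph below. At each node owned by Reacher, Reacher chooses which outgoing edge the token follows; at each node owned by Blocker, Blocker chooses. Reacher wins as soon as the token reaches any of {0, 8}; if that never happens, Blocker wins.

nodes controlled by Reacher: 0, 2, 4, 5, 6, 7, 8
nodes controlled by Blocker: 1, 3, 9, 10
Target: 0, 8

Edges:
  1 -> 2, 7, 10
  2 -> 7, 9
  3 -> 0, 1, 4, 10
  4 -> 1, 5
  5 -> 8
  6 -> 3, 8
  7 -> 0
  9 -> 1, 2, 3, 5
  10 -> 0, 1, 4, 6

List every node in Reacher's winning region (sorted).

A0 = {0, 8}
A1: add {5, 6, 7} — 5 (Reacher) has 5→8; 6 (Reacher) has 6→8; 7 (Reacher) has 7→0.
A2: add {2, 4} — 2 (Reacher) has 2→7; 4 (Reacher) has 4→5.
A3 = A2; e.g. 1 (Blocker) can still go to 10. Fixed point.
Reacher's winning region = {0, 2, 4, 5, 6, 7, 8}.

0, 2, 4, 5, 6, 7, 8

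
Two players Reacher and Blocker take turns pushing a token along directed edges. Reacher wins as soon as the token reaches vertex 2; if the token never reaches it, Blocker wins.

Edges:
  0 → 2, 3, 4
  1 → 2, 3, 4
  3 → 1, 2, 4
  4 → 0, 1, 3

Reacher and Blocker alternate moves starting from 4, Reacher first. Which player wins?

Blocker

Track states (vertex, player-to-move).
A0 = {(2,Reacher), (2,Blocker)}
A1: add {(0,Reacher), (1,Reacher), (3,Reacher)}.
A2: add {(4,Blocker)}.
A3 = A2; e.g. (0,Blocker) stays out. (4,Reacher) never enters ⇒ Blocker avoids the target.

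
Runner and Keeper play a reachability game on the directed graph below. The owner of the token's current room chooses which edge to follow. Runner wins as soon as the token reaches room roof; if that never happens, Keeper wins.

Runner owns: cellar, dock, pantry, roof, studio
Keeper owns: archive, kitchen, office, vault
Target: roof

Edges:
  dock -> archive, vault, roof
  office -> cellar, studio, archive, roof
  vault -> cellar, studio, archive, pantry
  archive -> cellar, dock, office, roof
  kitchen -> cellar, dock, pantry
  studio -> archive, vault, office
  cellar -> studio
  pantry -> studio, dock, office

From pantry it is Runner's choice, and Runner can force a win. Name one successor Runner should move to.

dock

A0 = {roof}
A1: add {dock} — dock (Runner) has dock→roof.
A2: add {pantry} — pantry (Runner) has pantry→dock.
A3 = A2; e.g. cellar (Runner) has no edge into A2. Fixed point.
From pantry, successor dock is in the attractor (rank 1); the other successors office, studio are not.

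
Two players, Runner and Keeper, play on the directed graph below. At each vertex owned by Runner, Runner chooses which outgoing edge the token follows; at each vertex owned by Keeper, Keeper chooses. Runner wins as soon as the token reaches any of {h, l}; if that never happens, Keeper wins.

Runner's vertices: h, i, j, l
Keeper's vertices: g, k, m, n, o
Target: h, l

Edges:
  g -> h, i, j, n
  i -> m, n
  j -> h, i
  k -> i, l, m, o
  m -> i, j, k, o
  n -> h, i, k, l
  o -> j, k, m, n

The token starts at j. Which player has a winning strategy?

A0 = {h, l}
A1: add {j} — j (Runner) has j→h.
A2 = A1; e.g. g (Keeper) can still go to i. Fixed point.
j ∈ A1, so Runner can force the target.

Runner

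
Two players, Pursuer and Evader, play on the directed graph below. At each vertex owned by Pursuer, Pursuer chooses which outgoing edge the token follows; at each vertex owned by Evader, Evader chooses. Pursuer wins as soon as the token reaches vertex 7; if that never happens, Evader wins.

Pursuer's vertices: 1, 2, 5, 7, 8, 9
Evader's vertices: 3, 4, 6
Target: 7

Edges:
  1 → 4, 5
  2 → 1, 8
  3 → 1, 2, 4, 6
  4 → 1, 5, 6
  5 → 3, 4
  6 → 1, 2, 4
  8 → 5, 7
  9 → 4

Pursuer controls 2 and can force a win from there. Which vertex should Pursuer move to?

8

A0 = {7}
A1: add {8} — 8 (Pursuer) has 8→7.
A2: add {2} — 2 (Pursuer) has 2→8.
A3 = A2; e.g. 1 (Pursuer) has no edge into A2. Fixed point.
From 2, successor 8 is in the attractor (rank 1); the other successor 1 is not.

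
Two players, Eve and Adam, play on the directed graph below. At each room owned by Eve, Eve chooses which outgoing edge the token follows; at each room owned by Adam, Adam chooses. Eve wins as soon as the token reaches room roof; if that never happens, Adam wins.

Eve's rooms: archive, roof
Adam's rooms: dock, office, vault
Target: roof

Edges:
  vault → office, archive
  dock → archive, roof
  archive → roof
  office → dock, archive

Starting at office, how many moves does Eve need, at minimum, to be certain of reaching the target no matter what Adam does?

A0 = {roof}
A1: add {archive} — archive (Eve) has archive→roof.
A2: add {dock} — dock (Adam): all of {archive, roof} already in.
A3: add {office} — office (Adam): all of {dock, archive} already in.
office enters the attractor at level 3, so Eve can force the target in 3 moves from there.

3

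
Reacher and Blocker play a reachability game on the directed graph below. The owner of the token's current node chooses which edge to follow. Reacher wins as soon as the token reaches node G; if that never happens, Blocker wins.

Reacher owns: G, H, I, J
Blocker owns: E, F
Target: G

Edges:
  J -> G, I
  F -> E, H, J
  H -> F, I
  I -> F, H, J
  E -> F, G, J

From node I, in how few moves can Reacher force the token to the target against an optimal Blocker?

A0 = {G}
A1: add {J} — J (Reacher) has J→G.
A2: add {I} — I (Reacher) has I→J.
I enters the attractor at level 2, so Reacher can force the target in 2 moves from there.

2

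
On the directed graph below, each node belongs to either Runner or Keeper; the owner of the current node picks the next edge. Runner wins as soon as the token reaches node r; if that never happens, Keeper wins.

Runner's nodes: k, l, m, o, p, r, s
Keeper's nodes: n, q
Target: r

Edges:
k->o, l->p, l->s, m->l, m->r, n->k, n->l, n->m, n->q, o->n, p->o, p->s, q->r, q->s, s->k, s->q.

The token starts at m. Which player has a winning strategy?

Runner

A0 = {r}
A1: add {m} — m (Runner) has m→r.
A2 = A1; e.g. k (Runner) has no edge into A1. Fixed point.
m ∈ A1, so Runner can force the target.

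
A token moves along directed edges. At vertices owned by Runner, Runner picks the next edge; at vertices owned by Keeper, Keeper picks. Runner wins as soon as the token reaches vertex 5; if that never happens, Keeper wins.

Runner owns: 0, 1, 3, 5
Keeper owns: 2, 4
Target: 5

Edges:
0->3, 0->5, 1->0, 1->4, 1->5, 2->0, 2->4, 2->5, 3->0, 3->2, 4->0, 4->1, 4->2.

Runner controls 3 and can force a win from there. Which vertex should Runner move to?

0

A0 = {5}
A1: add {0, 1} — 0 (Runner) has 0→5; 1 (Runner) has 1→5.
A2: add {3} — 3 (Runner) has 3→0.
A3 = A2; e.g. 2 (Keeper) can still go to 4. Fixed point.
From 3, successor 0 is in the attractor (rank 1); the other successor 2 is not.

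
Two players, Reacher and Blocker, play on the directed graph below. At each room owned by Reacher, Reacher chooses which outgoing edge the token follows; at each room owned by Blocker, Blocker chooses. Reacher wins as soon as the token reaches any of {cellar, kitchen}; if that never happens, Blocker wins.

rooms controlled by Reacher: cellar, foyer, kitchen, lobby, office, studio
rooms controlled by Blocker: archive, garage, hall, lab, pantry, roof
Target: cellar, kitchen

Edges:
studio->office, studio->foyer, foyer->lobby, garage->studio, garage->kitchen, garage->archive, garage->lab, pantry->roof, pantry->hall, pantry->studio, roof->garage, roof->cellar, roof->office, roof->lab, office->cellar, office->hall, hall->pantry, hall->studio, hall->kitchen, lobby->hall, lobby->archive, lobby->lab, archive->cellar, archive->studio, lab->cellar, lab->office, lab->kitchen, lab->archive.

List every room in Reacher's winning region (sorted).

archive, cellar, foyer, garage, kitchen, lab, lobby, office, roof, studio

A0 = {cellar, kitchen}
A1: add {office} — office (Reacher) has office→cellar.
A2: add {studio} — studio (Reacher) has studio→office.
A3: add {archive} — archive (Blocker): all of {cellar, studio} already in.
A4: add {lab, lobby} — lobby (Reacher) has lobby→archive; lab (Blocker): all of {cellar, office, kitchen, archive} already in.
A5: add {foyer, garage} — garage (Blocker): all of {studio, kitchen, archive, lab} already in; foyer (Reacher) has foyer→lobby.
A6: add {roof} — roof (Blocker): all of {garage, cellar, office, lab} already in.
A7 = A6; e.g. pantry (Blocker) can still go to hall. Fixed point.
Reacher's winning region = {archive, cellar, foyer, garage, kitchen, lab, lobby, office, roof, studio}.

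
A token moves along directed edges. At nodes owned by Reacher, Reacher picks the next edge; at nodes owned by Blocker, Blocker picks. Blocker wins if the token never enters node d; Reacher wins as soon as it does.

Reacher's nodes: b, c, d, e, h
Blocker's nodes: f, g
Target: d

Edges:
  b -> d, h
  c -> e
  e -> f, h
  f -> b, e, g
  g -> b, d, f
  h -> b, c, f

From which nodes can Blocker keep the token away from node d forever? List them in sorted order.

f, g

A0 = {d}
A1: add {b} — b (Reacher) has b→d.
A2: add {h} — h (Reacher) has h→b.
A3: add {e} — e (Reacher) has e→h.
A4: add {c} — c (Reacher) has c→e.
A5 = A4; e.g. f (Blocker) can still go to g. Fixed point.
Reacher's attractor = {b, c, d, e, h}; Blocker avoids the target exactly from the complement.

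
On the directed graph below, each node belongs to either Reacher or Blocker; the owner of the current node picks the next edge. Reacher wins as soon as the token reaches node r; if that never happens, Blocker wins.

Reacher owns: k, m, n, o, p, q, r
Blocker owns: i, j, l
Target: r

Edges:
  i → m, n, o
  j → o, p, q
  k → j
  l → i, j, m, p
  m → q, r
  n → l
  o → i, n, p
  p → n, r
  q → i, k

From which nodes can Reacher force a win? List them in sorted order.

A0 = {r}
A1: add {m, p} — m (Reacher) has m→r; p (Reacher) has p→r.
A2: add {o} — o (Reacher) has o→p.
A3 = A2; e.g. i (Blocker) can still go to n. Fixed point.
Reacher's winning region = {m, o, p, r}.

m, o, p, r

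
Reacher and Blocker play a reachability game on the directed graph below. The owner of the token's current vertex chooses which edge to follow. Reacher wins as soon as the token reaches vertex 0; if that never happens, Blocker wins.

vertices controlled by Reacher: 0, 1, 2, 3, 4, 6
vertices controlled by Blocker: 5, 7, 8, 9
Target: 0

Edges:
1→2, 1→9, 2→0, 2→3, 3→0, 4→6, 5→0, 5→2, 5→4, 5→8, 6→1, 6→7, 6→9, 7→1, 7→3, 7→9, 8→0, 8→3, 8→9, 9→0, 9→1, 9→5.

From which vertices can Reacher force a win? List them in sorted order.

0, 1, 2, 3, 4, 6

A0 = {0}
A1: add {2, 3} — 2 (Reacher) has 2→0; 3 (Reacher) has 3→0.
A2: add {1} — 1 (Reacher) has 1→2.
A3: add {6} — 6 (Reacher) has 6→1.
A4: add {4} — 4 (Reacher) has 4→6.
A5 = A4; e.g. 5 (Blocker) can still go to 8. Fixed point.
Reacher's winning region = {0, 1, 2, 3, 4, 6}.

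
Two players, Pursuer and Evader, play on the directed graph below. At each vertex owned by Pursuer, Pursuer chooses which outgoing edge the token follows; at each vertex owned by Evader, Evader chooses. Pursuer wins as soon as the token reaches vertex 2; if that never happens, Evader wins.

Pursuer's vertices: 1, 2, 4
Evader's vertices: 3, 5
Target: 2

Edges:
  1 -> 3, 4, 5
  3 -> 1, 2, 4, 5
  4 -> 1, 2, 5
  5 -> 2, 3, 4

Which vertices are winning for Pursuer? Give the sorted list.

A0 = {2}
A1: add {4} — 4 (Pursuer) has 4→2.
A2: add {1} — 1 (Pursuer) has 1→4.
A3 = A2; e.g. 3 (Evader) can still go to 5. Fixed point.
Pursuer's winning region = {1, 2, 4}.

1, 2, 4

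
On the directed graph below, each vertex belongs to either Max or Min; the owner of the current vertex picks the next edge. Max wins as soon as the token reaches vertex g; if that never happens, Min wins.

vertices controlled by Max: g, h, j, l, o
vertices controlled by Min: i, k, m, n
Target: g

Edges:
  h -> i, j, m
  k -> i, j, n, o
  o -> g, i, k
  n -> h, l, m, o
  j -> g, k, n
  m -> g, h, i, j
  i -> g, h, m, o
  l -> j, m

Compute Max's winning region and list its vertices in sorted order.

g, h, j, l, o

A0 = {g}
A1: add {j, o} — j (Max) has j→g; o (Max) has o→g.
A2: add {h, l} — h (Max) has h→j; l (Max) has l→j.
A3 = A2; e.g. i (Min) can still go to m. Fixed point.
Max's winning region = {g, h, j, l, o}.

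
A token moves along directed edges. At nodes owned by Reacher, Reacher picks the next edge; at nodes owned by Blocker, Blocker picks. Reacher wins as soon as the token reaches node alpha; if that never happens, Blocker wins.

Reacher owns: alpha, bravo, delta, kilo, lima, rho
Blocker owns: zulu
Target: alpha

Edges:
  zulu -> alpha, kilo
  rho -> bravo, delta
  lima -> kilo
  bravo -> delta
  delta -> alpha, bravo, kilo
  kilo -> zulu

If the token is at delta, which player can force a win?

A0 = {alpha}
A1: add {delta} — delta (Reacher) has delta→alpha.
delta ∈ A1, so Reacher can force the target.

Reacher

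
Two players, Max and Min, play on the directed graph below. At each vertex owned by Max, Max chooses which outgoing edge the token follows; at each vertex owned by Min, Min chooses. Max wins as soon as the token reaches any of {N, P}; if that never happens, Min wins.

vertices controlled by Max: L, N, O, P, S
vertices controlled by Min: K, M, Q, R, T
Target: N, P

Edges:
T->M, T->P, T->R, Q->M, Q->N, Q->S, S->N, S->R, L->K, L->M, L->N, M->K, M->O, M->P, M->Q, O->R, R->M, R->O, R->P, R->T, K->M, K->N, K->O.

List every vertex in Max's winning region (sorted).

A0 = {N, P}
A1: add {L, S} — L (Max) has L→N; S (Max) has S→N.
A2 = A1; e.g. K (Min) can still go to M. Fixed point.
Max's winning region = {L, N, P, S}.

L, N, P, S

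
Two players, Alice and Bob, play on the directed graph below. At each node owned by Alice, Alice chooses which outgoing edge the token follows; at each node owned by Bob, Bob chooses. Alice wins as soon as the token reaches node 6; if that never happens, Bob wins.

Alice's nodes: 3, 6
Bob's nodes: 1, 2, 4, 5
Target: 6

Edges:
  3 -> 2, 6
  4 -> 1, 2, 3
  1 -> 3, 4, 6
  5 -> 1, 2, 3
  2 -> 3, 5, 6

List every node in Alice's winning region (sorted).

A0 = {6}
A1: add {3} — 3 (Alice) has 3→6.
A2 = A1; e.g. 1 (Bob) can still go to 4. Fixed point.
Alice's winning region = {3, 6}.

3, 6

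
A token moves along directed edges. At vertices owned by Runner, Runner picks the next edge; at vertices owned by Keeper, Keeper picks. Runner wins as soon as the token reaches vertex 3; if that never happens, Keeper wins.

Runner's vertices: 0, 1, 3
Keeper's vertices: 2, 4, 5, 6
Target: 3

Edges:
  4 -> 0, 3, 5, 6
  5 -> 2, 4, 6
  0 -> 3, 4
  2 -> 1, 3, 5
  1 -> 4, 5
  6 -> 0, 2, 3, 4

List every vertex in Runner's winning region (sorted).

0, 3

A0 = {3}
A1: add {0} — 0 (Runner) has 0→3.
A2 = A1; e.g. 1 (Runner) has no edge into A1. Fixed point.
Runner's winning region = {0, 3}.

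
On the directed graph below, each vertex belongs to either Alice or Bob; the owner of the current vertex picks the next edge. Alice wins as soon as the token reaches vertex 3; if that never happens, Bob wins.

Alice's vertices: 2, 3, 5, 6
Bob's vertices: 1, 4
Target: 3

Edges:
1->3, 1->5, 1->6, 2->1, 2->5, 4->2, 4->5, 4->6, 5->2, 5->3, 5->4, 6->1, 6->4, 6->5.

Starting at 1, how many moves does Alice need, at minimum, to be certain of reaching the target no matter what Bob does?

A0 = {3}
A1: add {5} — 5 (Alice) has 5→3.
A2: add {2, 6} — 2 (Alice) has 2→5; 6 (Alice) has 6→5.
A3: add {1, 4} — 1 (Bob): all of {3, 5, 6} already in; 4 (Bob): all of {2, 5, 6} already in.
A3 = all vertices. Fixed point.
1 enters the attractor at level 3, so Alice can force the target in 3 moves from there.

3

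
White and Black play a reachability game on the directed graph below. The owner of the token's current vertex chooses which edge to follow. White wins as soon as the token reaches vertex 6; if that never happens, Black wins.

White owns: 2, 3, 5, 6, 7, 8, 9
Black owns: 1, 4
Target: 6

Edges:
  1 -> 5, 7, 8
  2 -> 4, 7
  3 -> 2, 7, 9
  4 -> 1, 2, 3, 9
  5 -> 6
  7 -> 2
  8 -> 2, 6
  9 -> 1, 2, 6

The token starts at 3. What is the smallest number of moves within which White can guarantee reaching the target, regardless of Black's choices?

A0 = {6}
A1: add {5, 8, 9} — 5 (White) has 5→6; 8 (White) has 8→6; 9 (White) has 9→6.
A2: add {3} — 3 (White) has 3→9.
A3 = A2; e.g. 1 (Black) can still go to 7. Fixed point.
3 enters the attractor at level 2, so White can force the target in 2 moves from there.

2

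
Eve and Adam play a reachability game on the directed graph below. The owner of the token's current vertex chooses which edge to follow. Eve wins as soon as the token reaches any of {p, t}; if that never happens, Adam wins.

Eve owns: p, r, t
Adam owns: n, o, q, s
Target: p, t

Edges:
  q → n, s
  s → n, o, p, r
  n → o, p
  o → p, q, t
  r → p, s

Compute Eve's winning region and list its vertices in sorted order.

A0 = {p, t}
A1: add {r} — r (Eve) has r→p.
A2 = A1; e.g. n (Adam) can still go to o. Fixed point.
Eve's winning region = {p, r, t}.

p, r, t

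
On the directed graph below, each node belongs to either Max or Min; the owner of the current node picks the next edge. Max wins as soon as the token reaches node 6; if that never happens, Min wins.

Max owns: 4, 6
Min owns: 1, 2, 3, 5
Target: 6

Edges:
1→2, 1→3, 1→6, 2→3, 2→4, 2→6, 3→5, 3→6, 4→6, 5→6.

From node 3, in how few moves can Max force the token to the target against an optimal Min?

2

A0 = {6}
A1: add {4, 5} — 4 (Max) has 4→6; 5 (Min): all of {6} already in.
A2: add {3} — 3 (Min): all of {5, 6} already in.
3 enters the attractor at level 2, so Max can force the target in 2 moves from there.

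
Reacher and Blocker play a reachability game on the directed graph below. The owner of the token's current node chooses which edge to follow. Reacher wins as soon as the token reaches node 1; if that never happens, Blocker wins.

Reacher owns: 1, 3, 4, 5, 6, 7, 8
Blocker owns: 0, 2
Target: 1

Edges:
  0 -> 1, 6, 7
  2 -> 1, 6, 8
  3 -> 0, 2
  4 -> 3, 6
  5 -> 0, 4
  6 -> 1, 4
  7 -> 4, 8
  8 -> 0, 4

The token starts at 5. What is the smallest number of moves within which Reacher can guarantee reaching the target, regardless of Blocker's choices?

A0 = {1}
A1: add {6} — 6 (Reacher) has 6→1.
A2: add {4} — 4 (Reacher) has 4→6.
A3: add {5, 7, 8} — 5 (Reacher) has 5→4; 7 (Reacher) has 7→4; 8 (Reacher) has 8→4.
5 enters the attractor at level 3, so Reacher can force the target in 3 moves from there.

3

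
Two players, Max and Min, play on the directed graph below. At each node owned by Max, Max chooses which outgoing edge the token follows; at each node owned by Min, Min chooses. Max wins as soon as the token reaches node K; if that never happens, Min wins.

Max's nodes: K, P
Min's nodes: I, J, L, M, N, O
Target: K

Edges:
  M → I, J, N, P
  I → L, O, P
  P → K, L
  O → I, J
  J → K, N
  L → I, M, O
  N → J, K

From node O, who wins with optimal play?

A0 = {K}
A1: add {P} — P (Max) has P→K.
A2 = A1; e.g. I (Min) can still go to L. Fixed point.
O never enters the attractor, so Min can avoid the target forever.

Min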